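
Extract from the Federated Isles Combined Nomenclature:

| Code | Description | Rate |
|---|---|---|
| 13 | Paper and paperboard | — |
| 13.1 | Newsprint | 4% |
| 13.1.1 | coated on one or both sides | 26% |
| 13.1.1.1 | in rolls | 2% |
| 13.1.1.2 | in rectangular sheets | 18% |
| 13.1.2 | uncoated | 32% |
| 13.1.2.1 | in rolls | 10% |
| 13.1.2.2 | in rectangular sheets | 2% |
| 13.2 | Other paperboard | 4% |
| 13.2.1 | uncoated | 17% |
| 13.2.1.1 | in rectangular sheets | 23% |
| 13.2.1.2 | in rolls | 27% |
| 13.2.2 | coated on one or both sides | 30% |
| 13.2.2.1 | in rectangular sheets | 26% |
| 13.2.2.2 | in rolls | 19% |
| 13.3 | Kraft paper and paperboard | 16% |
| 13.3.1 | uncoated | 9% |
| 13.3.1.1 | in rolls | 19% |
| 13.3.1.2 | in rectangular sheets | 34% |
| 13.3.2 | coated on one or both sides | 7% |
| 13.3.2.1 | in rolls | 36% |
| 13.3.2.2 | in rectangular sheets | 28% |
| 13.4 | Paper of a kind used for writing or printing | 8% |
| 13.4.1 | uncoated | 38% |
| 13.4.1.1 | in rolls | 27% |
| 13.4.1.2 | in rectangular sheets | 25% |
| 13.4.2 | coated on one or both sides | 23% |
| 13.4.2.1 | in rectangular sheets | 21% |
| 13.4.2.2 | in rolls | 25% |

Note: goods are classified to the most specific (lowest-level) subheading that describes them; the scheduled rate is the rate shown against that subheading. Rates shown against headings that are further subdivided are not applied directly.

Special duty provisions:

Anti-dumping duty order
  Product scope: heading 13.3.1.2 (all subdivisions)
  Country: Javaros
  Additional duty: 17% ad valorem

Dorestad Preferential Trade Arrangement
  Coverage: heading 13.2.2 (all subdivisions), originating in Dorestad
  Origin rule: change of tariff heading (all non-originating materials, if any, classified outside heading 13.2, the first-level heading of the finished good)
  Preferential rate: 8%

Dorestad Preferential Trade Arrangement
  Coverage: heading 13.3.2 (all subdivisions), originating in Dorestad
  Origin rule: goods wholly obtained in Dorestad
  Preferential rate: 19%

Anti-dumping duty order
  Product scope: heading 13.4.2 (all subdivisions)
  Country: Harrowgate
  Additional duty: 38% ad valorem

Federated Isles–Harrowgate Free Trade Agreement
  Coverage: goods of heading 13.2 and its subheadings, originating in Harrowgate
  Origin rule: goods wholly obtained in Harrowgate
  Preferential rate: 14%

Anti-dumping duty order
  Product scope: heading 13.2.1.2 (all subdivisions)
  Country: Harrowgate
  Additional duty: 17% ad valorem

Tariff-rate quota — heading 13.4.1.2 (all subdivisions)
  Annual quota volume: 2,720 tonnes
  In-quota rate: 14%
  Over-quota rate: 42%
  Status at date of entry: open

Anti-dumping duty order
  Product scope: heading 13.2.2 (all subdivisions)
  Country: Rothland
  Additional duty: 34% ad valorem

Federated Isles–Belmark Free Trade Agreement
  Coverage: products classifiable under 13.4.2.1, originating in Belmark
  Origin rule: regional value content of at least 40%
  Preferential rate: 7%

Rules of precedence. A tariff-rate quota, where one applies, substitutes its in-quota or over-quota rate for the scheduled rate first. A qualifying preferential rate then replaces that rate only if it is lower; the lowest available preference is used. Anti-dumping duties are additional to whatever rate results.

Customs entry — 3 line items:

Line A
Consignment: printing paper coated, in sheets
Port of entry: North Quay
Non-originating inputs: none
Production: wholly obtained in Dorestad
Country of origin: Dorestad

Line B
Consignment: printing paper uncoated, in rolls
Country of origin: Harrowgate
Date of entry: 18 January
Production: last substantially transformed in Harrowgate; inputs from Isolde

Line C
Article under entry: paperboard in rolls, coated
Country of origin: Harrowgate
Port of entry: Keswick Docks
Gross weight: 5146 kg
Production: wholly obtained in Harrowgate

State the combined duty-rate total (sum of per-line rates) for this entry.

Line A: printing paper → 13.4; coated → 13.4.2; in sheets → 13.4.2.1. Scheduled 21%. Dorestad agreement on 13.2.2: 13.4.2.1 not covered; Dorestad agreement on 13.3.2: 13.4.2.1 not covered. → 21%.
Line B: printing paper → 13.4; uncoated → 13.4.1; in rolls → 13.4.1.1. Scheduled 27%. Harrowgate agreement on 13.2: 13.4.1.1 not covered. → 27%.
Line C: paperboard → 13.2; coated → 13.2.2; in rolls → 13.2.2.2. Scheduled 19%. Harrowgate agreement on 13.2: wholly obtained → 14% available; preferential 14%. → 14%.
Sum: 21% + 27% + 14% = 62%.

62%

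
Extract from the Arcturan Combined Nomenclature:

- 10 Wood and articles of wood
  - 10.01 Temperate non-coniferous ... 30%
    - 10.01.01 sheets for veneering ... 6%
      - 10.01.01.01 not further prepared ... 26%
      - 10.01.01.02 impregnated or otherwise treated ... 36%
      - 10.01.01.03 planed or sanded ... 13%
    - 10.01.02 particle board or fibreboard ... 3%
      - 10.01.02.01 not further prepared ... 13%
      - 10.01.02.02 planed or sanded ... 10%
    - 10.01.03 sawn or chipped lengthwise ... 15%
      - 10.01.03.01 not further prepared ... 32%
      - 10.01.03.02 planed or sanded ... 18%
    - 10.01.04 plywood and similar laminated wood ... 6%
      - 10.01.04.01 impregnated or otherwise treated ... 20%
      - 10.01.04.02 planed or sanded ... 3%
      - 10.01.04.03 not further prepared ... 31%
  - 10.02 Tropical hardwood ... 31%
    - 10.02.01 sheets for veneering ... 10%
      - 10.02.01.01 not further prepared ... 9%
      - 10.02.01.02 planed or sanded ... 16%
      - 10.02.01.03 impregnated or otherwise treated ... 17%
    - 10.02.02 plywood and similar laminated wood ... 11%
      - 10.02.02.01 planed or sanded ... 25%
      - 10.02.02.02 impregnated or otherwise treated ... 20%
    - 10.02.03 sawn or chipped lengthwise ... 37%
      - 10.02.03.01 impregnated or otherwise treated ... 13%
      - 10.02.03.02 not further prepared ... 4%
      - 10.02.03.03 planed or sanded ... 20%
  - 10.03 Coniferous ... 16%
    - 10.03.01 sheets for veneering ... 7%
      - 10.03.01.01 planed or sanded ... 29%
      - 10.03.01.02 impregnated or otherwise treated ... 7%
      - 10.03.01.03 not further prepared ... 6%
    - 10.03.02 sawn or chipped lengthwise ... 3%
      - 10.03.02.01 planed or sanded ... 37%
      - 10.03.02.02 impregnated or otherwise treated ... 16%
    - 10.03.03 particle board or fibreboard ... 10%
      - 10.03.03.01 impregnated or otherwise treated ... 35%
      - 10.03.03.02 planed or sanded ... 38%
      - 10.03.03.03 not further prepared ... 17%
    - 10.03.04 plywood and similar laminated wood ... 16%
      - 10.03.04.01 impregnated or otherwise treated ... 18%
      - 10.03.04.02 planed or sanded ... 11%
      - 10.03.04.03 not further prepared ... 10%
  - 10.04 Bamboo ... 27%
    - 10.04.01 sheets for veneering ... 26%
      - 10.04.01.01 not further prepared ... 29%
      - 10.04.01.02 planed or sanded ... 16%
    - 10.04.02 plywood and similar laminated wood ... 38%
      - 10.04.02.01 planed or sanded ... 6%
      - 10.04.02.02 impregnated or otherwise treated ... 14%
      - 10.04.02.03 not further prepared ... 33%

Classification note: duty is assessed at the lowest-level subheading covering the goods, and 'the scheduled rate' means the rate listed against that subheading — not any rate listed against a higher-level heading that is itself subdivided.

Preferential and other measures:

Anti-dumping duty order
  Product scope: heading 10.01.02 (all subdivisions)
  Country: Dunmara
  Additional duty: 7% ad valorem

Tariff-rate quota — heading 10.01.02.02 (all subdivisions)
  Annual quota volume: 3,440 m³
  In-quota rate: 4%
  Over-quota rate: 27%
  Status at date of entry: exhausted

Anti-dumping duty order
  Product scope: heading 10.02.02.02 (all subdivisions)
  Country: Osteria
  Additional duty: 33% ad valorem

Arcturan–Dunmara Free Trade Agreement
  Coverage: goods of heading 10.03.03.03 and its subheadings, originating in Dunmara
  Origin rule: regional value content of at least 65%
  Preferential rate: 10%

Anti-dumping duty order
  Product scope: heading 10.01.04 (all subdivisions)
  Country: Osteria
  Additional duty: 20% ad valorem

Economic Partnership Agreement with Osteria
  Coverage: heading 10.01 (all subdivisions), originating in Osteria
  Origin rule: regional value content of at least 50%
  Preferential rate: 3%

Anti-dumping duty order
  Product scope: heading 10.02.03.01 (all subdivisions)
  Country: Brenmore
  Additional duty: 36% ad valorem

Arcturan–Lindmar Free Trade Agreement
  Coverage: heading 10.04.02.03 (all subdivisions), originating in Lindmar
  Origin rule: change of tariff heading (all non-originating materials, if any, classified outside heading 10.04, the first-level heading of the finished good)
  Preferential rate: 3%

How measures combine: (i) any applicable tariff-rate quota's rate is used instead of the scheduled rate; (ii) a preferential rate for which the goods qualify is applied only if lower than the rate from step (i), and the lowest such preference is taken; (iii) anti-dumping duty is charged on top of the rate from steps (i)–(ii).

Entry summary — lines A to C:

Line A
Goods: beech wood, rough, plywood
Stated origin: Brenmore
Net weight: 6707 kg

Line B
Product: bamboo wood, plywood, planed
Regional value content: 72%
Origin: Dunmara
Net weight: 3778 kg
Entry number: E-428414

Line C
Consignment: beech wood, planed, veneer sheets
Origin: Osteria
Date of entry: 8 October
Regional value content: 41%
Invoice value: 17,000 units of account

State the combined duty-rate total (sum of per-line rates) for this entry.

50%

Line A: beech → 10.01; plywood → 10.01.04; rough → 10.01.04.03. Scheduled 31%. No special measure applies. → 31%.
Line B: bamboo → 10.04; plywood → 10.04.02; planed → 10.04.02.01. Scheduled 6%. Dunmara agreement on 10.03.03.03: 10.04.02.01 not covered. → 6%.
Line C: beech → 10.01; veneer sheets → 10.01.01; planed → 10.01.01.03. Scheduled 13%. Osteria agreement on 10.01: RVC < 50%. → 13%.
Sum: 31% + 6% + 13% = 50%.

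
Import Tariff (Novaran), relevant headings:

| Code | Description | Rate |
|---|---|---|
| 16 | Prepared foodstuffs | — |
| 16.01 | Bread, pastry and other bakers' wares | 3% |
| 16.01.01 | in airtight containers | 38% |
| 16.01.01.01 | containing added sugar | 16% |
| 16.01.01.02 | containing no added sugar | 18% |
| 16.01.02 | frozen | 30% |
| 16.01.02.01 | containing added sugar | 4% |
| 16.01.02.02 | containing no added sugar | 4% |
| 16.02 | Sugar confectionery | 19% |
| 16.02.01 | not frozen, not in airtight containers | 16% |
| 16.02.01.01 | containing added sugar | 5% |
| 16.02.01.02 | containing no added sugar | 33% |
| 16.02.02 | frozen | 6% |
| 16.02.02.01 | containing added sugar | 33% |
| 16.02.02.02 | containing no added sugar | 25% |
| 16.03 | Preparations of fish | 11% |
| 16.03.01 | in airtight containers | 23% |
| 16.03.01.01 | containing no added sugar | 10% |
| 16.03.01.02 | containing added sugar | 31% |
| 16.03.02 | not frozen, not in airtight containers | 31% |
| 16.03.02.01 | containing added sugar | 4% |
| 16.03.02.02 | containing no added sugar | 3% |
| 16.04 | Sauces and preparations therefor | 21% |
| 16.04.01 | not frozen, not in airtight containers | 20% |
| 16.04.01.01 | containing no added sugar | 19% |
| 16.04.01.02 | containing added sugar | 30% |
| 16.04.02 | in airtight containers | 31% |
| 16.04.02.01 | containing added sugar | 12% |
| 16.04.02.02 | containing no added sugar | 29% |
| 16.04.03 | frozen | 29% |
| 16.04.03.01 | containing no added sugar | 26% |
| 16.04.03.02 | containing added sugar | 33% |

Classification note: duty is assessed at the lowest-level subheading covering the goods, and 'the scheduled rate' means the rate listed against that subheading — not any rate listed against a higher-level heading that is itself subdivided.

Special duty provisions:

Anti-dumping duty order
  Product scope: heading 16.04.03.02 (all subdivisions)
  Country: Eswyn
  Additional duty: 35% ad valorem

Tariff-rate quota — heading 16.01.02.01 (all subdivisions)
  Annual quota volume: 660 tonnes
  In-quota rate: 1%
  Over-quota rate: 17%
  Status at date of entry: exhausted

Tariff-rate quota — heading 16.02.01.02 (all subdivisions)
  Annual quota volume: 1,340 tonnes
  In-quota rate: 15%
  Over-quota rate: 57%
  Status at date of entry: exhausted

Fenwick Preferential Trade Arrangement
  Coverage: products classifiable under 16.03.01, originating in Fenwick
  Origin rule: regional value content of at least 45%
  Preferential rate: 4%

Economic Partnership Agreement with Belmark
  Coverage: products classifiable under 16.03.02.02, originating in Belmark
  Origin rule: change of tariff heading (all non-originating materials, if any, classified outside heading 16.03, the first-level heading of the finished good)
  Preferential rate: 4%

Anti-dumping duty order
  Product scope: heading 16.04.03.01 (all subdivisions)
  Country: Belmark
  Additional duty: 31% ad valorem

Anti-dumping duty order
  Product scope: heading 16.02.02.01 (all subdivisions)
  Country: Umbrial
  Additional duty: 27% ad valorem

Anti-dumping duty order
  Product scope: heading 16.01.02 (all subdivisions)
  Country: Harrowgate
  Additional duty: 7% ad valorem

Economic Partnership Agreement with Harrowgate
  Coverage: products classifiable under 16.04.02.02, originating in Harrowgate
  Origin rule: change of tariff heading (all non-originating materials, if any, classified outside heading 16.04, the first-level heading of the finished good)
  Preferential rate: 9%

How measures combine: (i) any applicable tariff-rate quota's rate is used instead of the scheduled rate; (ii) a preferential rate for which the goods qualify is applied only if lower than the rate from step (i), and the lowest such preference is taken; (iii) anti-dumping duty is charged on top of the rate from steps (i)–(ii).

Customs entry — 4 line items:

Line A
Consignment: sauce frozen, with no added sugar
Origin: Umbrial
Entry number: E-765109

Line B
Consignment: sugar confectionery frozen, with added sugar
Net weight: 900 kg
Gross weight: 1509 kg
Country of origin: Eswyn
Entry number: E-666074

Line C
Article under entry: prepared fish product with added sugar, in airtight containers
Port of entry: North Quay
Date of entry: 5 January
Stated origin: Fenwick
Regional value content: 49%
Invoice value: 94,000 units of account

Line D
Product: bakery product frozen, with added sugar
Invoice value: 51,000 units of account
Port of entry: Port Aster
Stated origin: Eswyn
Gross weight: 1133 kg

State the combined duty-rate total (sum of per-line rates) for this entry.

80%

Line A: sauce → 16.04; frozen → 16.04.03; with no added sugar → 16.04.03.01. Scheduled 26%. No special measure applies. → 26%.
Line B: sugar confectionery → 16.02; frozen → 16.02.02; with added sugar → 16.02.02.01. Scheduled 33%. No special measure applies. → 33%.
Line C: prepared fish product → 16.03; in airtight containers → 16.03.01; with added sugar → 16.03.01.02. Scheduled 31%. Fenwick agreement on 16.03.01: RVC ≥ 45% → 4% available; preferential 4%. → 4%.
Line D: bakery product → 16.01; frozen → 16.01.02; with added sugar → 16.01.02.01. Scheduled 4%. quota on 16.01.02.01 exhausted → over-quota 17%. → 17%.
Sum: 26% + 33% + 4% + 17% = 80%.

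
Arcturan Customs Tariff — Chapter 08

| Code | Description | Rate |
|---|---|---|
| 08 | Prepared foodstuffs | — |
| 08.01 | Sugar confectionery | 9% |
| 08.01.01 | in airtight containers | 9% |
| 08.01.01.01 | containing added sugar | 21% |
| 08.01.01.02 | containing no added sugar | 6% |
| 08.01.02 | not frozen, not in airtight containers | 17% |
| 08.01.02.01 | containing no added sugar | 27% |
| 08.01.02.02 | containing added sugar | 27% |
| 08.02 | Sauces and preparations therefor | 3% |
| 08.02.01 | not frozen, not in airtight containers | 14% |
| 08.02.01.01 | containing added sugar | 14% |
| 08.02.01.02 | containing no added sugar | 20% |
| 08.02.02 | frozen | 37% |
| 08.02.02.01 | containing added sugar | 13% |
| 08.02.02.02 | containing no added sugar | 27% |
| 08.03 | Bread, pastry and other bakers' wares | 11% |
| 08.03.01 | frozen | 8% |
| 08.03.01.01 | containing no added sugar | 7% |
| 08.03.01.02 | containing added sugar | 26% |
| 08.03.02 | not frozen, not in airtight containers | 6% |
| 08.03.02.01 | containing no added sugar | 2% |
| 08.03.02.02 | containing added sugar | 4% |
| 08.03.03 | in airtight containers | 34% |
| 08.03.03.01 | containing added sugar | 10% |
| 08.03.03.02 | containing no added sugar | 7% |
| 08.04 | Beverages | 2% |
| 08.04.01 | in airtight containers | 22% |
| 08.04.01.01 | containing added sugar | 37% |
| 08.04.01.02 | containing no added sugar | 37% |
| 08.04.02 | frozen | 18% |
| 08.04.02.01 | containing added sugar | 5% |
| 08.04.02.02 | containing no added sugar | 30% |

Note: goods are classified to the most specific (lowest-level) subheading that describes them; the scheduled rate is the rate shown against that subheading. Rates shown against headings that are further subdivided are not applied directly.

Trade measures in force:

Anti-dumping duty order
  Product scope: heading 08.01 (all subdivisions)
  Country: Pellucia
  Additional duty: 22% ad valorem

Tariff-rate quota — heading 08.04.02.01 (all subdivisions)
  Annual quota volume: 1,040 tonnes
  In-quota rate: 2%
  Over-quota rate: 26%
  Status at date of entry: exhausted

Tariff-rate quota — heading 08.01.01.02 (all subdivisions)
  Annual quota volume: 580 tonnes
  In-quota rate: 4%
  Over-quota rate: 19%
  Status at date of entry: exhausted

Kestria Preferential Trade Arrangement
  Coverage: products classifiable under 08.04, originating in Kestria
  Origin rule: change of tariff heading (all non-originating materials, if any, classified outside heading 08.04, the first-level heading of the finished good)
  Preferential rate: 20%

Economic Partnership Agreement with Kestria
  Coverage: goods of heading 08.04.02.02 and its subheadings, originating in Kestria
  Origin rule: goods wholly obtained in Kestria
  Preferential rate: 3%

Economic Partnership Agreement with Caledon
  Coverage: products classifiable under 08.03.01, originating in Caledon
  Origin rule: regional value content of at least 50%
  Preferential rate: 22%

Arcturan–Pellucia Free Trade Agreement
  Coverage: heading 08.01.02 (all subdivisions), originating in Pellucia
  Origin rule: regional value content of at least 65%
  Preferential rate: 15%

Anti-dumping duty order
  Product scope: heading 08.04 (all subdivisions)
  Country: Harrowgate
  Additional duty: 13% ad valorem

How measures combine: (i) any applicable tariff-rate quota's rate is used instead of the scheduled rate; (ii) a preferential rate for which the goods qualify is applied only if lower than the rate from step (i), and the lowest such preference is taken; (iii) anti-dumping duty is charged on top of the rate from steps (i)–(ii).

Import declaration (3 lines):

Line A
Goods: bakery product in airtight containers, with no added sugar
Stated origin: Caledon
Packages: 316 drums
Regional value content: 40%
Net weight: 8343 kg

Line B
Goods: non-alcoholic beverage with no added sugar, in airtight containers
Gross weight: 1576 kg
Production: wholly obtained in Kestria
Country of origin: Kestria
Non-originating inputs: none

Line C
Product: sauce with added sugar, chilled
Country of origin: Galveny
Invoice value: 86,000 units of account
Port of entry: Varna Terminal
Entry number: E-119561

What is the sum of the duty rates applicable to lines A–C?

Line A: bakery product → 08.03; in airtight containers → 08.03.03; with no added sugar → 08.03.03.02. Scheduled 7%. Caledon agreement on 08.03.01: 08.03.03.02 not covered. → 7%.
Line B: non-alcoholic beverage → 08.04; in airtight containers → 08.04.01; with no added sugar → 08.04.01.02. Scheduled 37%. Kestria agreement on 08.04: CTH met → 20% available; Kestria agreement on 08.04.02.02: 08.04.01.02 not covered; preferential 20%. → 20%.
Line C: sauce → 08.02; chilled → 08.02.01; with added sugar → 08.02.01.01. Scheduled 14%. No special measure applies. → 14%.
Sum: 7% + 20% + 14% = 41%.

41%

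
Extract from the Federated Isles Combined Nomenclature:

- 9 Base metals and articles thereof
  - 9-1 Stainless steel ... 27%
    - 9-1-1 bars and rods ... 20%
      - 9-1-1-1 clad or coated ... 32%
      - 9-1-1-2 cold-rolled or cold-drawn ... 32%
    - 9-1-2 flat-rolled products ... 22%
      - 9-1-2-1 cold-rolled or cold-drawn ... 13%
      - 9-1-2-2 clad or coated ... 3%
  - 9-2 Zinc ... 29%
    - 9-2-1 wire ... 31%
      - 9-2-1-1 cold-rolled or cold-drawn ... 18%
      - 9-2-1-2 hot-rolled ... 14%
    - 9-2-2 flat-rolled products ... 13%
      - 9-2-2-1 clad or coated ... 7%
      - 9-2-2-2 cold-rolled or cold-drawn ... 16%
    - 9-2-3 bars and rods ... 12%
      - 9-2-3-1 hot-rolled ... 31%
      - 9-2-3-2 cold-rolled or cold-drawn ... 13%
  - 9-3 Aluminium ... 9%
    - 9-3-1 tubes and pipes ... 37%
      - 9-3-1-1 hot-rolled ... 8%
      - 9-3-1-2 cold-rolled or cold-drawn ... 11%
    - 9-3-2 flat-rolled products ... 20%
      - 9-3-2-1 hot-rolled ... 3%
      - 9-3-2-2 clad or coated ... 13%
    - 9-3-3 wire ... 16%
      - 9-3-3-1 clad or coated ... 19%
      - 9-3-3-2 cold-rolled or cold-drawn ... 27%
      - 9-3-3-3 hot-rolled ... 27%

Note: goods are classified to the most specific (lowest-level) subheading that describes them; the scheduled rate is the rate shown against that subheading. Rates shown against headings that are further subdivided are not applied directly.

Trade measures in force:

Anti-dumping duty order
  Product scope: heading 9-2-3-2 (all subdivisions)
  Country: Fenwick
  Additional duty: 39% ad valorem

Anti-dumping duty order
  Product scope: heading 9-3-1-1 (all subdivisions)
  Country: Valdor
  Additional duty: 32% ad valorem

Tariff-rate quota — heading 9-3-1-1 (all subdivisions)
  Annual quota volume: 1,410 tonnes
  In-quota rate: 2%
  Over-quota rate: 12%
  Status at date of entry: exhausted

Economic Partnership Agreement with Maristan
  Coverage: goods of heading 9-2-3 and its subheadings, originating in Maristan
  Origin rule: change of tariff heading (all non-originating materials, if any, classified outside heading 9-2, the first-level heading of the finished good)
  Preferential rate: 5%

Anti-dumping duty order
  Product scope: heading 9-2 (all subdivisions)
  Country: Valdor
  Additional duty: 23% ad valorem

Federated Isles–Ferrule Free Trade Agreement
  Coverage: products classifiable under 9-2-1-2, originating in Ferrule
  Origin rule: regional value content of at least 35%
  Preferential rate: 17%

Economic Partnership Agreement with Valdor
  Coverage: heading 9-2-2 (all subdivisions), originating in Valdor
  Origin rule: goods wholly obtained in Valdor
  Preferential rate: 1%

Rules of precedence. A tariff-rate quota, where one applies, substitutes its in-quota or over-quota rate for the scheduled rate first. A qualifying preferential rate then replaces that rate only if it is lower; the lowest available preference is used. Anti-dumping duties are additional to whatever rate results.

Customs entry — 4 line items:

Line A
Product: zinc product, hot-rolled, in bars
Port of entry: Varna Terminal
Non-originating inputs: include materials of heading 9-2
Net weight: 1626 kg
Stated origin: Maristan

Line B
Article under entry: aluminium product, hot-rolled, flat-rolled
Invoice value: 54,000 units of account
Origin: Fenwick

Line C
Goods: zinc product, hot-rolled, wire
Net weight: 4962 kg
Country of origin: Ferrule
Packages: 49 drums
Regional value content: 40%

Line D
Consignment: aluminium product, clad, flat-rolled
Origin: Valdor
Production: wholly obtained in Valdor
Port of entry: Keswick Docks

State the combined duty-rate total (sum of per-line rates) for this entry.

Line A: zinc → 9-2; in bars → 9-2-3; hot-rolled → 9-2-3-1. Scheduled 31%. Maristan agreement on 9-2-3: CTH not met. → 31%.
Line B: aluminium → 9-3; flat-rolled → 9-3-2; hot-rolled → 9-3-2-1. Scheduled 3%. No special measure applies. → 3%.
Line C: zinc → 9-2; wire → 9-2-1; hot-rolled → 9-2-1-2. Scheduled 14%. Ferrule agreement on 9-2-1-2: RVC ≥ 35% → 17% available; preference 17% not lower than 14% → no reduction. → 14%.
Line D: aluminium → 9-3; flat-rolled → 9-3-2; clad → 9-3-2-2. Scheduled 13%. Valdor agreement on 9-2-2: 9-3-2-2 not covered. → 13%.
Sum: 31% + 3% + 14% + 13% = 61%.

61%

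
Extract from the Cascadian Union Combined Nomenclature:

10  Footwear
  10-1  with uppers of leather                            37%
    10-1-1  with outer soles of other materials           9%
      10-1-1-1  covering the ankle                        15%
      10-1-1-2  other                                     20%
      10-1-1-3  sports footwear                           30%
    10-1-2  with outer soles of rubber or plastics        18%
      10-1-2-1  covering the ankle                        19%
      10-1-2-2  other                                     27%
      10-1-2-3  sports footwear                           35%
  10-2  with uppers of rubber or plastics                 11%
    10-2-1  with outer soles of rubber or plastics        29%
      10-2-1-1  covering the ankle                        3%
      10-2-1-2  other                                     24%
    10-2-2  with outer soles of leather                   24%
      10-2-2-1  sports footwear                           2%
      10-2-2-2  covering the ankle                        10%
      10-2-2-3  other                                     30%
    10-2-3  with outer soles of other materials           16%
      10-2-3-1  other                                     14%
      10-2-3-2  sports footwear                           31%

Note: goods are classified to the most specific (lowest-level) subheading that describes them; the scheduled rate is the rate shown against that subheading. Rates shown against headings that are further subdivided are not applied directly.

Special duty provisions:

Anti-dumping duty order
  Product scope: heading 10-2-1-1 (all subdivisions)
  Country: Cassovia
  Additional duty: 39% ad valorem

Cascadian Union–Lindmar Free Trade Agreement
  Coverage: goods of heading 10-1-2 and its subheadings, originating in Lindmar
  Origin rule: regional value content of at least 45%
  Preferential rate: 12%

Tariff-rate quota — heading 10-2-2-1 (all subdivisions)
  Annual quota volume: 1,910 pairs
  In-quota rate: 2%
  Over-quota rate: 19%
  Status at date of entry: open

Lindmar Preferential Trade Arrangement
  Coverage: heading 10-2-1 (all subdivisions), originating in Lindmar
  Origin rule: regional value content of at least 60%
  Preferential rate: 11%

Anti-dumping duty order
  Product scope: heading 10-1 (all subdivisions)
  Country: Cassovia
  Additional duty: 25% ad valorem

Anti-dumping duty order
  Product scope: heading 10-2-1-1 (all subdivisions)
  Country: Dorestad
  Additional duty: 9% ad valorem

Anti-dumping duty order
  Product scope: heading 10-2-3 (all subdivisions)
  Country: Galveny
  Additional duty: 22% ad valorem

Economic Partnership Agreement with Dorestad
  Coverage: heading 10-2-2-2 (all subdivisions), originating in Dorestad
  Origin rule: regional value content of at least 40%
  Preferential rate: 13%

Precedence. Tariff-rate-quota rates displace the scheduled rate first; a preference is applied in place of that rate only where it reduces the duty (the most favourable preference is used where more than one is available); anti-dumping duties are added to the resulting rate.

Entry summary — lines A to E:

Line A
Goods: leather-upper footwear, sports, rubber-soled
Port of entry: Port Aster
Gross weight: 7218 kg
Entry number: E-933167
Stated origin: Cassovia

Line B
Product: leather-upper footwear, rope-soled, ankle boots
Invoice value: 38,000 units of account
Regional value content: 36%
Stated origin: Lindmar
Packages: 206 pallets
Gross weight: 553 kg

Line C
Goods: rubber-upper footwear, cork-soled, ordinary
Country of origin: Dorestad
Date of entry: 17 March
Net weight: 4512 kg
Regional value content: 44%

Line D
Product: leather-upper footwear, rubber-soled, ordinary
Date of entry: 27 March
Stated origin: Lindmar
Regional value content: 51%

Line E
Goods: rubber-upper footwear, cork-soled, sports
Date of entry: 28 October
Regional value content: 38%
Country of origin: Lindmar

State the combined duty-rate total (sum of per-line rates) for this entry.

132%

Line A: leather-upper → 10-1; rubber-soled → 10-1-2; sports → 10-1-2-3. Scheduled 35%. anti-dumping (Cassovia, 10-1): +25%; total 35% + 25% = 60%. → 60%.
Line B: leather-upper → 10-1; rope-soled → 10-1-1; ankle boots → 10-1-1-1. Scheduled 15%. Lindmar agreement on 10-1-2: 10-1-1-1 not covered; Lindmar agreement on 10-2-1: 10-1-1-1 not covered. → 15%.
Line C: rubber-upper → 10-2; cork-soled → 10-2-3; ordinary → 10-2-3-1. Scheduled 14%. Dorestad agreement on 10-2-2-2: 10-2-3-1 not covered. → 14%.
Line D: leather-upper → 10-1; rubber-soled → 10-1-2; ordinary → 10-1-2-2. Scheduled 27%. Lindmar agreement on 10-1-2: RVC ≥ 45% → 12% available; Lindmar agreement on 10-2-1: 10-1-2-2 not covered; preferential 12%. → 12%.
Line E: rubber-upper → 10-2; cork-soled → 10-2-3; sports → 10-2-3-2. Scheduled 31%. Lindmar agreement on 10-1-2: 10-2-3-2 not covered; Lindmar agreement on 10-2-1: 10-2-3-2 not covered. → 31%.
Sum: 60% + 15% + 14% + 12% + 31% = 132%.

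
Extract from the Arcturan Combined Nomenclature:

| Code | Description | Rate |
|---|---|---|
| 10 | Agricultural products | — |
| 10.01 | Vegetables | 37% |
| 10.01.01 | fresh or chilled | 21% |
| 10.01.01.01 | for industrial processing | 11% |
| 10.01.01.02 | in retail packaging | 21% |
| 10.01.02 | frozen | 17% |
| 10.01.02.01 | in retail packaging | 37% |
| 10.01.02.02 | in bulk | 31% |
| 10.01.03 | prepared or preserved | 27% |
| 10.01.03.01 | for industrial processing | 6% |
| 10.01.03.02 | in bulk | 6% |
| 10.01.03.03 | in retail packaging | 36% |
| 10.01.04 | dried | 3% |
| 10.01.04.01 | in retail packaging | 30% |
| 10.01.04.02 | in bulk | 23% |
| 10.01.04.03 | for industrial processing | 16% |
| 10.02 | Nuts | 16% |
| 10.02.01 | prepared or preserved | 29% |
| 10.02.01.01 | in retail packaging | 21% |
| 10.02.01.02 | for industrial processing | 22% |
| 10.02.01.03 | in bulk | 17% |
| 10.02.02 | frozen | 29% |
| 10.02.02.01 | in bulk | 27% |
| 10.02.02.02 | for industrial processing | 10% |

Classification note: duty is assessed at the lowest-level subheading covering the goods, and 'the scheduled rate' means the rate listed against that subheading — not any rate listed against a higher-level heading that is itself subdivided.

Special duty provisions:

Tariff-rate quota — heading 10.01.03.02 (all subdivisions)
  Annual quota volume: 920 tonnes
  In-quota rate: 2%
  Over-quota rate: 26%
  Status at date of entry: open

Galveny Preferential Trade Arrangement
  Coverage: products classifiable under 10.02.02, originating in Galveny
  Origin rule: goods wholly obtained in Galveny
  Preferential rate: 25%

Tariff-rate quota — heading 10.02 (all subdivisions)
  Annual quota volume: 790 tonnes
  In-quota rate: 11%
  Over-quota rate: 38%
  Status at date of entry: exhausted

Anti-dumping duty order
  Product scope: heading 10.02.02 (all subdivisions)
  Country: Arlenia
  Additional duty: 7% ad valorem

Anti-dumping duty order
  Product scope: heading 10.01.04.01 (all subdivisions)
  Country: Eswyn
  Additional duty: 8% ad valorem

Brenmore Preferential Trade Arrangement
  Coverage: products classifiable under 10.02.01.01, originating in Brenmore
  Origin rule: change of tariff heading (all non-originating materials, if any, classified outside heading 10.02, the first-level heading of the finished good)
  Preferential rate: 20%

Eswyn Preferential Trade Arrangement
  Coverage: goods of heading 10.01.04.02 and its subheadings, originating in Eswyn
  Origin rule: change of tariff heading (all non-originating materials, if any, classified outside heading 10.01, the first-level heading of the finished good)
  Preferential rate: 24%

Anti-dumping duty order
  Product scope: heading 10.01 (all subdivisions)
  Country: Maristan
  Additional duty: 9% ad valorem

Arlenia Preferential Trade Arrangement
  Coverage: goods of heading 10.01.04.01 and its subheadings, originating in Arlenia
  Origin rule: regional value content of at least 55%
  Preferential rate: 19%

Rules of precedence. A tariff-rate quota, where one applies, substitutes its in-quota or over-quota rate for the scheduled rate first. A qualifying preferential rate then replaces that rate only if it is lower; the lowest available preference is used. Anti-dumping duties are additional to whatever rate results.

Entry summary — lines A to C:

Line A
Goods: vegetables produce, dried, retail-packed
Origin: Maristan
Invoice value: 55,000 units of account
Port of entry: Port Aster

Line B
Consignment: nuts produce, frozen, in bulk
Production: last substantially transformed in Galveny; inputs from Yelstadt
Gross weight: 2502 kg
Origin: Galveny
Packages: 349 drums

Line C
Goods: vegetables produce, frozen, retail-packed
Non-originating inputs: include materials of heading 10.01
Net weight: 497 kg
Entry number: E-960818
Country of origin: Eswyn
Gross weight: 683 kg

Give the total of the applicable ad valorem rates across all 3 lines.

Line A: vegetables → 10.01; dried → 10.01.04; retail-packed → 10.01.04.01. Scheduled 30%. anti-dumping (Maristan, 10.01): +9%; total 30% + 9% = 39%. → 39%.
Line B: nuts → 10.02; frozen → 10.02.02; in bulk → 10.02.02.01. Scheduled 27%. quota on 10.02 exhausted → over-quota 38%; Galveny agreement on 10.02.02: not wholly obtained. → 38%.
Line C: vegetables → 10.01; frozen → 10.01.02; retail-packed → 10.01.02.01. Scheduled 37%. Eswyn agreement on 10.01.04.02: 10.01.02.01 not covered. → 37%.
Sum: 39% + 38% + 37% = 114%.

114%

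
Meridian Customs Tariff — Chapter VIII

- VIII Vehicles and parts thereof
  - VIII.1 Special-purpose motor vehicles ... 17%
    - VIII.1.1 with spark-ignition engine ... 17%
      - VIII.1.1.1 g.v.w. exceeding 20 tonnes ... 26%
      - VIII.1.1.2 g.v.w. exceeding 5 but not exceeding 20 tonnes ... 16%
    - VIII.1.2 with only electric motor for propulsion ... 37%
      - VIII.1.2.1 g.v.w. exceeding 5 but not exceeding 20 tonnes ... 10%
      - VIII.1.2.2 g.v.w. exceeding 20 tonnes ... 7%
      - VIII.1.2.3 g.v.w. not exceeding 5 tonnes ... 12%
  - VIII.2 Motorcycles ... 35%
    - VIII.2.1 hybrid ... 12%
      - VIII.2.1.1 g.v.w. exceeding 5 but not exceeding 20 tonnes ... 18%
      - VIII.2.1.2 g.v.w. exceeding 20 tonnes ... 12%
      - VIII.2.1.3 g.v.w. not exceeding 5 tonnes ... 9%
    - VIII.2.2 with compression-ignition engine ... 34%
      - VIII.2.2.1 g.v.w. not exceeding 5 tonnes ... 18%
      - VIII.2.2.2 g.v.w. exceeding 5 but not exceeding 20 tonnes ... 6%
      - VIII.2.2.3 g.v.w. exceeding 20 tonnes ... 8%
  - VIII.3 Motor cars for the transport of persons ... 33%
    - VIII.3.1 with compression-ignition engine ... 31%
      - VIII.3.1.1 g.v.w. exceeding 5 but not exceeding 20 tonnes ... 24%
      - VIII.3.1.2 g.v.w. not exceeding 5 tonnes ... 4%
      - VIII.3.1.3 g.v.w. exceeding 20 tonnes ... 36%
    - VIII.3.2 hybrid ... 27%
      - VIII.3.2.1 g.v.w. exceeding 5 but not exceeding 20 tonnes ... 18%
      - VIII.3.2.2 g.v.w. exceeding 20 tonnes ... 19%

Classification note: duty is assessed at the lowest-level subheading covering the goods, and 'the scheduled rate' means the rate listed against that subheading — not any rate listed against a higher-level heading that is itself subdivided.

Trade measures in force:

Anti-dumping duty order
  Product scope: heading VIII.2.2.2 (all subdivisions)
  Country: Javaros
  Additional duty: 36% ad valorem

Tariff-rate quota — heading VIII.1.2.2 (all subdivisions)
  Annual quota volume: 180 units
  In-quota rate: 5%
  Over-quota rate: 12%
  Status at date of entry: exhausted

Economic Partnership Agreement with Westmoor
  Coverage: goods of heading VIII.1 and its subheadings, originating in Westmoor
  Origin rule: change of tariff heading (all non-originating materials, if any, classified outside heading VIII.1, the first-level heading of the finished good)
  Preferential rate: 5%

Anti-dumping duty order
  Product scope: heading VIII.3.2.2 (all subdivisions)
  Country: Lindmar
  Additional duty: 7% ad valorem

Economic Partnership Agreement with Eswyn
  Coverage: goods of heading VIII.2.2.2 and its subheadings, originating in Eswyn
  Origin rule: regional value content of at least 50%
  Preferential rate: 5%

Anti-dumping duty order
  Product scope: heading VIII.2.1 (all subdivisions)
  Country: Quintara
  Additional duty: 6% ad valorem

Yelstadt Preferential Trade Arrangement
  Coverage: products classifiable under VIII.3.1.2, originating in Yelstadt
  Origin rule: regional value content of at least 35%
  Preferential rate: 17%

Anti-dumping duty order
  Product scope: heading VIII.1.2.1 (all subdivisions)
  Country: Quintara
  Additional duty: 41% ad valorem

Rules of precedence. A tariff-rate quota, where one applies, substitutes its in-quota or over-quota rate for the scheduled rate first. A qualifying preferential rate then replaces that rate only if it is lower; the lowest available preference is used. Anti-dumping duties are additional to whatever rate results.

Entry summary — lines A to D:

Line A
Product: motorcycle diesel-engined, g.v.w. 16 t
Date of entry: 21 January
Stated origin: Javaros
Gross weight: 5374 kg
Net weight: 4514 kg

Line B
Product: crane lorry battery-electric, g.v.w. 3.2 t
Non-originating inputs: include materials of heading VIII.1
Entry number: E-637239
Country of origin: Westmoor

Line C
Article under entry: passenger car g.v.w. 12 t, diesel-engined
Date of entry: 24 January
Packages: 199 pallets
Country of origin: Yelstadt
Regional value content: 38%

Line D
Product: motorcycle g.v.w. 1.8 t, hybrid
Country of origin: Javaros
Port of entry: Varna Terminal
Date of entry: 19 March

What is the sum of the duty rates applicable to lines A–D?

Line A: motorcycle → VIII.2; diesel-engined → VIII.2.2; g.v.w. 16 t → VIII.2.2.2. Scheduled 6%. anti-dumping (Javaros, VIII.2.2.2): +36%; total 6% + 36% = 42%. → 42%.
Line B: crane lorry → VIII.1; battery-electric → VIII.1.2; g.v.w. 3.2 t → VIII.1.2.3. Scheduled 12%. Westmoor agreement on VIII.1: CTH not met. → 12%.
Line C: passenger car → VIII.3; diesel-engined → VIII.3.1; g.v.w. 12 t → VIII.3.1.1. Scheduled 24%. Yelstadt agreement on VIII.3.1.2: VIII.3.1.1 not covered. → 24%.
Line D: motorcycle → VIII.2; hybrid → VIII.2.1; g.v.w. 1.8 t → VIII.2.1.3. Scheduled 9%. No special measure applies. → 9%.
Sum: 42% + 12% + 24% + 9% = 87%.

87%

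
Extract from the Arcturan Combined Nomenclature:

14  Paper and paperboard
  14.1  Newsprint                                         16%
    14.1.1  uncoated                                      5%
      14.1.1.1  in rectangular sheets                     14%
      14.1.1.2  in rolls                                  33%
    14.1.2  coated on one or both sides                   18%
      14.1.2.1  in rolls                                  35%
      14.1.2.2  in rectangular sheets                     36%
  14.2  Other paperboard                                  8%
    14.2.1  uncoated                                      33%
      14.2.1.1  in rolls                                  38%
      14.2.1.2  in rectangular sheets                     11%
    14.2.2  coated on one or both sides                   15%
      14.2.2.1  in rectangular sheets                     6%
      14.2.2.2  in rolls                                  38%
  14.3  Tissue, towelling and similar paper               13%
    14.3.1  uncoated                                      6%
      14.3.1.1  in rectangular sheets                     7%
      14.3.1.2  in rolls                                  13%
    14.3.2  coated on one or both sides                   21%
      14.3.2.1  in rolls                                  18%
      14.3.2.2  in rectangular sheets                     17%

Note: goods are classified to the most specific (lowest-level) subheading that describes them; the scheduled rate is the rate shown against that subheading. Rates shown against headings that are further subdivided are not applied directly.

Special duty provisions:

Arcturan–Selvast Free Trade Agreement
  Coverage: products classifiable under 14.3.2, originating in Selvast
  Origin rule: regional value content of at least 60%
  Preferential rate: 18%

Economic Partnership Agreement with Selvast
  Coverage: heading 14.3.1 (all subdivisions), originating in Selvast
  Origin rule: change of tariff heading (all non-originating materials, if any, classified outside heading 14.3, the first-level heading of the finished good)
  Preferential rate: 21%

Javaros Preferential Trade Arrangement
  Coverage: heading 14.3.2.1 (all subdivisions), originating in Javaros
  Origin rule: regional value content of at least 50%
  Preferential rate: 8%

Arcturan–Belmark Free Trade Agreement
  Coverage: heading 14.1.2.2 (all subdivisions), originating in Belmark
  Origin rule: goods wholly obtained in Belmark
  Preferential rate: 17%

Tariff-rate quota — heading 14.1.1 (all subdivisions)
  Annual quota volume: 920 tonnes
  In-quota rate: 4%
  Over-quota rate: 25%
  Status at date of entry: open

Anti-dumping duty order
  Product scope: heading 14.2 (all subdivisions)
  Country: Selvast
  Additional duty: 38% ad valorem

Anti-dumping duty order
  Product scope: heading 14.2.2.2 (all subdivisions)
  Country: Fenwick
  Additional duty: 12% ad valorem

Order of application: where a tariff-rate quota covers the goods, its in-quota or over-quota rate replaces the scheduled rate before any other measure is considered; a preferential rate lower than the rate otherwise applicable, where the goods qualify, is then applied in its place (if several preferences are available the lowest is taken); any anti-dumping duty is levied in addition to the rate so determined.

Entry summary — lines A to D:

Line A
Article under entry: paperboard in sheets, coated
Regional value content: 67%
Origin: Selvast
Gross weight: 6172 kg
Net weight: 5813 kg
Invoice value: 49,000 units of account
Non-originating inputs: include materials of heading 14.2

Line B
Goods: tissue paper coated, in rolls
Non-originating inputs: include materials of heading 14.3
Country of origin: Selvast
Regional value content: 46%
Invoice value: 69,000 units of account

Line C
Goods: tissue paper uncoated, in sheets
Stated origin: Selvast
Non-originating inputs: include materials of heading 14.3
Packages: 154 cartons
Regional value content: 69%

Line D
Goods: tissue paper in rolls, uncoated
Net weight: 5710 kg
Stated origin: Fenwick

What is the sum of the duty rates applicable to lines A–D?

82%

Line A: paperboard → 14.2; coated → 14.2.2; in sheets → 14.2.2.1. Scheduled 6%. Selvast agreement on 14.3.2: 14.2.2.1 not covered; Selvast agreement on 14.3.1: 14.2.2.1 not covered; anti-dumping (Selvast, 14.2): +38%; total 6% + 38% = 44%. → 44%.
Line B: tissue paper → 14.3; coated → 14.3.2; in rolls → 14.3.2.1. Scheduled 18%. Selvast agreement on 14.3.2: RVC < 60%; Selvast agreement on 14.3.1: 14.3.2.1 not covered. → 18%.
Line C: tissue paper → 14.3; uncoated → 14.3.1; in sheets → 14.3.1.1. Scheduled 7%. Selvast agreement on 14.3.2: 14.3.1.1 not covered; Selvast agreement on 14.3.1: CTH not met. → 7%.
Line D: tissue paper → 14.3; uncoated → 14.3.1; in rolls → 14.3.1.2. Scheduled 13%. No special measure applies. → 13%.
Sum: 44% + 18% + 7% + 13% = 82%.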